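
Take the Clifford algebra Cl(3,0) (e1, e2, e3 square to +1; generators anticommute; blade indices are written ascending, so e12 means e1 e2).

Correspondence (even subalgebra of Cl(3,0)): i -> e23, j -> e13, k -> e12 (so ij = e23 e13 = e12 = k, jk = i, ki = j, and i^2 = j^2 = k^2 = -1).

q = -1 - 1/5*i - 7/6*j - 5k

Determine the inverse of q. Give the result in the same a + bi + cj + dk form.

In blades: q = -1 - 5*e12 - 7/6*e13 - 1/5*e23.
With qbar = -1 + 5*e12 + 7/6*e13 + 1/5*e23 (scalar fixed, mapped units negated), q qbar = 24661/900 (the sum of squared coefficients), so q^-1 = qbar / (24661/900) = -900/24661 + 4500/24661*e12 + 150/3523*e13 + 180/24661*e23; translating back:
Answer: -900/24661 + 180/24661*i + 150/3523*j + 4500/24661*k


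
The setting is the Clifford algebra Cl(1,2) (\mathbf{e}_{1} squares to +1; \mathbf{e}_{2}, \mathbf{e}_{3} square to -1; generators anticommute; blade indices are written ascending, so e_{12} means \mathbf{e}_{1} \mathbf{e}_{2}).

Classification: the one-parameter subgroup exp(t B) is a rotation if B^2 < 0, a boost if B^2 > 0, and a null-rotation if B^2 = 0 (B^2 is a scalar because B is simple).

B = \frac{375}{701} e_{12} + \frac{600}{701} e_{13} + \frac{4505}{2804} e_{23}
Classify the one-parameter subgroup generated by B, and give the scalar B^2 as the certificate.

B^2 term by term: the squares give (\frac{375}{701})^2*(e_{12})^2 + (\frac{600}{701})^2*(e_{13})^2 + (\frac{4505}{2804})^2*(e_{23})^2 = \frac{140625}{491401}*(+1) + \frac{360000}{491401}*(+1) + \frac{20295025}{7862416}*(-1) = -\frac{25}{16} (each basis 2-blade squares to minus the product of its generators' squares); cross terms between blades sharing an index anticommute and cancel. So B^2 = -\frac{25}{16}.
Answer: rotation, certificate B^2 = -\frac{25}{16}. Why this suffices: the scalar -\frac{25}{16} survives any versor conjugation, so its sign alone determines the class however B is presented.


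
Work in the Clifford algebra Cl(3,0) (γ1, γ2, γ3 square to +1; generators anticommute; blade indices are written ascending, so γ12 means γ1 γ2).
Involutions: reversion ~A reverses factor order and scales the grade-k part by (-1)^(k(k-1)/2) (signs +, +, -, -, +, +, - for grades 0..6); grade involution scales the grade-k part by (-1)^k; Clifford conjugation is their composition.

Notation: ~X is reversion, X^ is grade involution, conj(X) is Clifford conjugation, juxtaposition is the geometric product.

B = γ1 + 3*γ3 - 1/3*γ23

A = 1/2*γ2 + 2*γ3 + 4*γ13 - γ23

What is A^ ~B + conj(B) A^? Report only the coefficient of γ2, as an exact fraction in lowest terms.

first term: -17/3 + 12*γ1 - 7/3*γ2 - 25/6*γ3 - 5/6*γ12 + 2*γ13 - 3/2*γ23 - γ123
second term: 19/3 + 12*γ1 - 11/3*γ2 - 23/6*γ3 + 11/6*γ12 + 2*γ13 - 3/2*γ23 + γ123
Answer: -6


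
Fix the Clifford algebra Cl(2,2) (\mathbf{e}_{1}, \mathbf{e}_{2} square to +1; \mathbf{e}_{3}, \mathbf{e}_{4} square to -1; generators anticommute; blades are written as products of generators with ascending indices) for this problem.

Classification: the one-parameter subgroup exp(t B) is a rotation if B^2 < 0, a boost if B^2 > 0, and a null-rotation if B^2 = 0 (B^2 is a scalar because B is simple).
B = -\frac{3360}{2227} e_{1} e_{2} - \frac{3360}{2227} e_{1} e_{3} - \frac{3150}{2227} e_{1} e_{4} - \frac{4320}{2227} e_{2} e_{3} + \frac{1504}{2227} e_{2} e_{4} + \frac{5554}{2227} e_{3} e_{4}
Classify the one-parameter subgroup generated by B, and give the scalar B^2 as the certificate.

B^2 term by term: the squares give (-\frac{3360}{2227})^2*(e_{1} e_{2})^2 + (-\frac{3360}{2227})^2*(e_{1} e_{3})^2 + (-\frac{3150}{2227})^2*(e_{1} e_{4})^2 + (-\frac{4320}{2227})^2*(e_{2} e_{3})^2 + (\frac{1504}{2227})^2*(e_{2} e_{4})^2 + (\frac{5554}{2227})^2*(e_{3} e_{4})^2 = \frac{11289600}{4959529}*(-1) + \frac{11289600}{4959529}*(+1) + \frac{9922500}{4959529}*(+1) + \frac{18662400}{4959529}*(+1) + \frac{2262016}{4959529}*(+1) + \frac{30846916}{4959529}*(-1) = 0 (each basis 2-blade squares to minus the product of its generators' squares); cross terms between blades sharing an index anticommute and cancel; the commuting (index-disjoint) pairs give grade-4 terms 2*c*c'*(blade product), which cancel blade by blade — e_{1} e_{2} e_{3} e_{4}: -\frac{37322880}{4959529} + \frac{10106880}{4959529} + \frac{27216000}{4959529} = 0 — confirming B is simple. So B^2 = 0.
Answer: null-rotation, certificate B^2 = 0. The class reads off the invariant scalar 0 directly.


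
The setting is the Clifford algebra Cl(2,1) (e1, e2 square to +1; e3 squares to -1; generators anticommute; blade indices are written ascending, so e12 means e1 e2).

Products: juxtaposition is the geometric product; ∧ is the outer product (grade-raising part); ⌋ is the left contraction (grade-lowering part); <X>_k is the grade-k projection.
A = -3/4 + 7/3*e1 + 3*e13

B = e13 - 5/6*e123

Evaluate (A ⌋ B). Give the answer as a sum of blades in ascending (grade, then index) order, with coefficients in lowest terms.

step 1: 3 + 5/2*e2 + 7/3*e3 - 3/4*e13 - 35/18*e23 + 5/8*e123
Answer: 3 + 5/2*e2 + 7/3*e3 - 3/4*e13 - 35/18*e23 + 5/8*e123


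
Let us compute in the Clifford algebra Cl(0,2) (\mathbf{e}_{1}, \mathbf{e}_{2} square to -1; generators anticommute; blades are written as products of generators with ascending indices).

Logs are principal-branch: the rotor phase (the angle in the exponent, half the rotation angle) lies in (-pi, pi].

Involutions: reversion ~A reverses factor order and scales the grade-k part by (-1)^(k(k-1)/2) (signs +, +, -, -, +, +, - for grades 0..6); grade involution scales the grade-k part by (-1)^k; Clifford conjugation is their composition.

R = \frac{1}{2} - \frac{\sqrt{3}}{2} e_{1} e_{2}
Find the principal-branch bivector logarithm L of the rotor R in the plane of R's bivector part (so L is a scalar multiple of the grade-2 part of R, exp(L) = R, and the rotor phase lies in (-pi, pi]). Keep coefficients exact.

The scalar part of R is \frac{1}{2}, which pins the rotor phase on the principal branch; dividing the bivector part by the sine of that phase recovers the unit plane, and L is the phase times that plane.
Concretely: cos(phase) = \frac{1}{2} gives phase = ±\frac{\pi}{3}, and since phase/sin(phase) is even the sign is immaterial: L = (phase/sin(phase)) * <R>_2 = (\frac{2 \sqrt{3} \pi}{9}) * <R>_2.
Answer: - \frac{\pi}{3} e_{1} e_{2}


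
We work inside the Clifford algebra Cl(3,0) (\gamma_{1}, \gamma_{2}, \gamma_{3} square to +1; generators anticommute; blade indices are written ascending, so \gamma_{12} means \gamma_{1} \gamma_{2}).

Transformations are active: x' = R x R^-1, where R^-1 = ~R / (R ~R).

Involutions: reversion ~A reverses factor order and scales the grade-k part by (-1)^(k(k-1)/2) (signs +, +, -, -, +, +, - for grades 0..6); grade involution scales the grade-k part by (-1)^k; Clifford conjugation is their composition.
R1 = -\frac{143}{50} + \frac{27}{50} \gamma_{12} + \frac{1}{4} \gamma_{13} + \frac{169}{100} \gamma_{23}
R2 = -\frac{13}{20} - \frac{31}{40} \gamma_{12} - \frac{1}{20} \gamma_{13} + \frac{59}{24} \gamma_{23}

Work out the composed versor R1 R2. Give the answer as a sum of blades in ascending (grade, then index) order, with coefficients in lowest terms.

Distribute over the terms of R1 (each basis-blade product reordered to ascending indices, repeated generators contracted through their squares):
(-\frac{143}{50}) R2 = \frac{1859}{1000} + \frac{4433}{2000} \gamma_{12} + \frac{143}{1000} \gamma_{13} - \frac{8437}{1200} \gamma_{23}
(\frac{27}{50} \gamma_{12}) R2 = \frac{837}{2000} - \frac{351}{1000} \gamma_{12} + \frac{531}{400} \gamma_{13} + \frac{27}{1000} \gamma_{23}
(\frac{1}{4} \gamma_{13}) R2 = \frac{1}{80} - \frac{59}{96} \gamma_{12} - \frac{13}{80} \gamma_{13} - \frac{31}{160} \gamma_{23}
(\frac{169}{100} \gamma_{23}) R2 = -\frac{9971}{2400} - \frac{169}{2000} \gamma_{12} + \frac{5239}{4000} \gamma_{13} - \frac{2197}{2000} \gamma_{23}
Summing the partial products and collecting blades:
Answer: -\frac{179}{96} + \frac{13997}{12000} \gamma_{12} + \frac{10471}{4000} \gamma_{13} - \frac{99553}{12000} \gamma_{23}


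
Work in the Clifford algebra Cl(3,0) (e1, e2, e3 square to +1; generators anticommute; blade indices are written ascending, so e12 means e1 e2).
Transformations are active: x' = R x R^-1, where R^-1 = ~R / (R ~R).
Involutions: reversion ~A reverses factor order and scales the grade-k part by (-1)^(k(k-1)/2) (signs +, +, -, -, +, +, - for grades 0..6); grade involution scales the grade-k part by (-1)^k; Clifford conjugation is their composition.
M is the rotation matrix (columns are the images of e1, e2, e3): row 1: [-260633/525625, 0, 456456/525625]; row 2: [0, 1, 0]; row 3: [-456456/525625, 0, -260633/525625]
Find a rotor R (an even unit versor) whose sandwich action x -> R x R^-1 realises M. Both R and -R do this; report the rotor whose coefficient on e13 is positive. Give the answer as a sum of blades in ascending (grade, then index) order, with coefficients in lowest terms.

Method: write R = a + b12*e12 + b13*e13 + b23*e23 with a^2 + b12^2 + b13^2 + b23^2 = 1 (so R^-1 = ~R). Expanding the columns R e_j ~R gives tr M = 4a^2 - 1 and, from the antisymmetric part, M21 - M12 = -4a*b12, M13 - M31 = 4a*b13, M32 - M23 = -4a*b23.
Here tr M = 4359/525625, so a^2 = (1 + tr M)/4 = 132496/525625 and a = ±364/725. Taking a = 364/725: M21 - M12 = 0, M13 - M31 = 912912/525625, M32 - M23 = 0, giving b12 = 0, b13 = 627/725, b23 = 0, i.e. R = 364/725 + 627/725*e13.
Its e13 coefficient is already positive.
Answer: 364/725 + 627/725*e13. Why the constraint matters: R and -R act identically through the sandwich — M has trace 4359/525625 either way — so only the sign condition on e13 picks one of the two preimages.


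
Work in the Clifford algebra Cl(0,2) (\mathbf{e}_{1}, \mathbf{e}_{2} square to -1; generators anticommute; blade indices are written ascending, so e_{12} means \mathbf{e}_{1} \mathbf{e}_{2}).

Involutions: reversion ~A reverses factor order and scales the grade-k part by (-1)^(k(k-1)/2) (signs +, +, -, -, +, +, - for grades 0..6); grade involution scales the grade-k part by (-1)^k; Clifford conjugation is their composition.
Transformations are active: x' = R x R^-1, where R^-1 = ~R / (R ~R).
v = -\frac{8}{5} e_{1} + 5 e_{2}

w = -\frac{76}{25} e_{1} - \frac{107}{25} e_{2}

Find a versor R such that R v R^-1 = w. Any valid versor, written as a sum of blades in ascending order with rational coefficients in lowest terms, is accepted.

Reasoning: v^2 = w^2 = -\frac{689}{25} since conjugation preserves the quadratic form; R = v + w = -\frac{116}{25} e_{1} + \frac{18}{25} e_{2} is then valid when invertible, keeping its own part and reversing (v - w)/2.
Answer: -\frac{116}{25} e_{1} + \frac{18}{25} e_{2}


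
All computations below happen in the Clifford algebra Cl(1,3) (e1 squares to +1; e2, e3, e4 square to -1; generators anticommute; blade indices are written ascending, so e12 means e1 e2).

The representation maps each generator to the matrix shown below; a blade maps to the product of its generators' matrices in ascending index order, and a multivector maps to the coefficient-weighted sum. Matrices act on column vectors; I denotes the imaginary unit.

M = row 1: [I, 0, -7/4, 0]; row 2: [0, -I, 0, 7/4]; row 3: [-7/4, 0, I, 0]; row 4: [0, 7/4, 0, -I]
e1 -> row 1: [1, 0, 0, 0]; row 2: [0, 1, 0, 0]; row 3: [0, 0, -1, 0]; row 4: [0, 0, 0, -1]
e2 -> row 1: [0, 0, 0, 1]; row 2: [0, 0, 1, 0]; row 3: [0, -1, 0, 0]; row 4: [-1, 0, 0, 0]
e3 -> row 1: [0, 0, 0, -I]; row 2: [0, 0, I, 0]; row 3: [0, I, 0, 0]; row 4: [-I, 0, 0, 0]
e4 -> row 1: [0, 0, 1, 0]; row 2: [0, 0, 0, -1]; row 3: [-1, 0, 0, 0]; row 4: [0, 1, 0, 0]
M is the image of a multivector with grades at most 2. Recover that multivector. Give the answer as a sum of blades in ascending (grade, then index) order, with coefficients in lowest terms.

Method: the blade images are trace-orthogonal — tr(rho(e_A) rho(e_B)^-1) = 4 if A = B and 0 otherwise — and rho(e_A)^-1 = (e_A)^2 * rho(e_A) with (e_A)^2 = +1 or -1, so the coefficient of e_A in the preimage is (e_A)^2 * tr(M rho(e_A))/4.
Nonzero projections over blades of grade <= 2: e14: (e14)^2 = +1, tr(M rho(e14)) = -7, coefficient -7/4; e23: (e23)^2 = -1, tr(M rho(e23)) = 4, coefficient -1. Every other blade of grade <= 2 projects to 0.
Answer: -7/4*e14 - e23


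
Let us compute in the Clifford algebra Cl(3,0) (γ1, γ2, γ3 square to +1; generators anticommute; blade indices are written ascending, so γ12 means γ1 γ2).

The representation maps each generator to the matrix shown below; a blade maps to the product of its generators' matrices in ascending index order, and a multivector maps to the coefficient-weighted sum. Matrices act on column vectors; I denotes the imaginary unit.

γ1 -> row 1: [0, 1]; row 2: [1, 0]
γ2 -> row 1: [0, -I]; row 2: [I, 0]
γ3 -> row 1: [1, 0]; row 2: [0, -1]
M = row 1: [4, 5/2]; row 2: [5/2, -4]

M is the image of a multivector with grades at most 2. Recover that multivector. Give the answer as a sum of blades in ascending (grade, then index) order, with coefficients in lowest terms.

Method: 1, rho(γ1), rho(γ2), rho(γ3) form a trace-orthogonal basis of the 2x2 complex matrices (tr(X Y) = 2 if X = Y, else 0), so M = m0*1 + m1*rho(γ1) + m2*rho(γ2) + m3*rho(γ3) with m0 = tr(M)/2 = 0, m1 = tr(M rho(γ1))/2 = 5/2, m2 = tr(M rho(γ2))/2 = 0, m3 = tr(M rho(γ3))/2 = 4.
Multiplying table entries, the bivector images are rho(γ12) = I*rho(γ3), rho(γ13) = -I*rho(γ2), rho(γ23) = I*rho(γ1); with real blade coefficients the real parts of m0..m3 are the coefficients of 1, γ1, γ2, γ3 and the imaginary parts give the bivectors (γ23: Im m1, γ13: -Im m2, γ12: Im m3).
Answer: 5/2*γ1 + 4*γ3


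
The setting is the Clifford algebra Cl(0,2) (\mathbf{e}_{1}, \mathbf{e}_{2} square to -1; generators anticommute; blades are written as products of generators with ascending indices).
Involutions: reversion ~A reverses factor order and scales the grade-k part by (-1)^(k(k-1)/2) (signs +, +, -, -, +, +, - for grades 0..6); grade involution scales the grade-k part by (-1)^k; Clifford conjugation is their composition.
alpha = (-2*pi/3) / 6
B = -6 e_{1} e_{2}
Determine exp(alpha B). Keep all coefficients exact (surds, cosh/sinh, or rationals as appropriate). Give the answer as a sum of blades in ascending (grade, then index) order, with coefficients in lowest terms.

B^2 = (-6)^2*(e_{1} e_{2})^2 = 36*(-1) = -36 (a basis 2-blade squares to minus the product of its generators' squares).
B^2 = -36 — the series telescopes trigonometrically here: l = 6, alpha*l = - \frac{2 \pi}{3}, so exp(alpha B) = cos(- \frac{2 \pi}{3}) + (sin(- \frac{2 \pi}{3})/6)*B = - \frac{1}{2} + (- \frac{\sqrt{3}}{12})*B.
Answer: - \frac{1}{2} + \frac{\sqrt{3}}{2} e_{1} e_{2}


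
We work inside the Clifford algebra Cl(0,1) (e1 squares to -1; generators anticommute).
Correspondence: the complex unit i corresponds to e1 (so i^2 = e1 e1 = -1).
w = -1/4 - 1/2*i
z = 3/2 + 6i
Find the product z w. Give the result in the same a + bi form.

In blades: z = 3/2 + 6*e1, w = -1/4 - 1/2*e1.
Distribute z over w term by term (generator squares from the signature, products reordered to ascending indices): (3/2)*w = -3/8 - 3/4*e1; (6*e1)*w = 3 - 3/2*e1.
Sum: 21/8 - 9/4*e1; translating back through the correspondence:
Answer: 21/8 - 9/4*i


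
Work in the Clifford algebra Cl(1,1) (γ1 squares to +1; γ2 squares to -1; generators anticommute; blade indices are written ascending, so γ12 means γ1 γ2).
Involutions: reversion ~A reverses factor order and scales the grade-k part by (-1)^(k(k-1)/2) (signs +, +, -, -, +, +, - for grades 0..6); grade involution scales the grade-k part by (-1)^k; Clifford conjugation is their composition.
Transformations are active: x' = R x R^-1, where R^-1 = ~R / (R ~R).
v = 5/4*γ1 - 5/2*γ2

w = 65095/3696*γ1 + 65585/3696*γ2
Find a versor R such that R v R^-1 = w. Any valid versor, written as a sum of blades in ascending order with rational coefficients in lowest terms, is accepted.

Why this works: both vectors square to -75/16, so q(v) = q(w) and R = v + w = 69715/3696*γ1 + 56345/3696*γ2 carries v to w — its own direction survives, the complement (v - w)/2 flips.
Answer: 69715/3696*γ1 + 56345/3696*γ2


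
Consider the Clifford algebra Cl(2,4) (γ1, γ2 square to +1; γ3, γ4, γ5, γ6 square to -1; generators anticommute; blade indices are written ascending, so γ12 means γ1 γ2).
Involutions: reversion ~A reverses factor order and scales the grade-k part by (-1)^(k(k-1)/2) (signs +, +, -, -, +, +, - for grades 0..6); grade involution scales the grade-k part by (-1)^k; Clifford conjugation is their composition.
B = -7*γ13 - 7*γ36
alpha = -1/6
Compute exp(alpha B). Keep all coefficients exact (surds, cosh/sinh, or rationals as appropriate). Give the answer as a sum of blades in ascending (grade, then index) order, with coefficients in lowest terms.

B^2 term by term: the squares give (-7)^2*(γ13)^2 + (-7)^2*(γ36)^2 = 49*(+1) + 49*(-1) = 0 (each basis 2-blade squares to minus the product of its generators' squares); cross terms between blades sharing an index anticommute and cancel. So B^2 = 0.
B^2 = 0, so the series closes: exp(alpha B) = 1 + alpha B (parabolic case).
Answer: 1 + 7/6*γ13 + 7/6*γ36


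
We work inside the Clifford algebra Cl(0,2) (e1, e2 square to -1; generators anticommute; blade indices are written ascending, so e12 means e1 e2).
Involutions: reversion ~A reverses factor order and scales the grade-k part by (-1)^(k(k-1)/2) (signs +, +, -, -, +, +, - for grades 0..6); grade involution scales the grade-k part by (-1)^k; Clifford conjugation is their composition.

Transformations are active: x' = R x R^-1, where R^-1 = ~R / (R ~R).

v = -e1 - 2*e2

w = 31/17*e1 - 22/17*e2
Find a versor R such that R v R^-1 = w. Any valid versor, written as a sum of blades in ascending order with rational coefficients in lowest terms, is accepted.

Sketch: the shared square -5 makes R = v + w = 14/17*e1 - 56/17*e2 the natural versor; its sandwich fixes that direction, negates (v - w)/2, and sends v to w.
Answer: 14/17*e1 - 56/17*e2


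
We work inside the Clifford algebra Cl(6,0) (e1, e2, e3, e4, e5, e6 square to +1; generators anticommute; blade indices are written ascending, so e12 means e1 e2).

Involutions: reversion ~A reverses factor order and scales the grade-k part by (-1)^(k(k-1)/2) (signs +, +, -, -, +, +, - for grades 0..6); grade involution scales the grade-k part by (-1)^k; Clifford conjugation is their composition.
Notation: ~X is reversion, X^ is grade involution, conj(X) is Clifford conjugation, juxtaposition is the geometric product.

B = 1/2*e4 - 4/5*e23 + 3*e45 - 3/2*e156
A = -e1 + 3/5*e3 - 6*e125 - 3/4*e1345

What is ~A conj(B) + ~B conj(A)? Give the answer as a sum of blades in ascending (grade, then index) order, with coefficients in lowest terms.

first term: -12/25*e2 - 9/4*e13 + 1/2*e14 - 9*e26 - 3/10*e34 + 3/2*e56 - 4/5*e123 + 18*e124 + 177/40*e135 + 3*e145 - 9/5*e345 - 9/8*e346 + 18/5*e1245 + 9/10*e1356
second term: -12/25*e2 - 9/4*e13 - 1/2*e14 + 9*e26 + 3/10*e34 + 3/2*e56 + 4/5*e123 + 18*e124 + 177/40*e135 - 3*e145 + 9/5*e345 + 9/8*e346 - 18/5*e1245 - 9/10*e1356
Answer: -24/25*e2 - 9/2*e13 + 3*e56 + 36*e124 + 177/20*e135


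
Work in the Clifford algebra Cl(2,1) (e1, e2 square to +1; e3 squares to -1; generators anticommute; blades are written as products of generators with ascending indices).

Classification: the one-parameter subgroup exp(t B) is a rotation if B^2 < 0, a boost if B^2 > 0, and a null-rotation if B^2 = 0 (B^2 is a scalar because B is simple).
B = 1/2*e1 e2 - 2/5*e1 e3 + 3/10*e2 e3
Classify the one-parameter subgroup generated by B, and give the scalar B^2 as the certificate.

B^2 term by term: the squares give (1/2)^2*(e1 e2)^2 + (-2/5)^2*(e1 e3)^2 + (3/10)^2*(e2 e3)^2 = 1/4*(-1) + 4/25*(+1) + 9/100*(+1) = 0 (each basis 2-blade squares to minus the product of its generators' squares); cross terms between blades sharing an index anticommute and cancel. So B^2 = 0.
Answer: null-rotation, certificate B^2 = 0. No conjugation can change B^2 = 0; the sign gives the class.


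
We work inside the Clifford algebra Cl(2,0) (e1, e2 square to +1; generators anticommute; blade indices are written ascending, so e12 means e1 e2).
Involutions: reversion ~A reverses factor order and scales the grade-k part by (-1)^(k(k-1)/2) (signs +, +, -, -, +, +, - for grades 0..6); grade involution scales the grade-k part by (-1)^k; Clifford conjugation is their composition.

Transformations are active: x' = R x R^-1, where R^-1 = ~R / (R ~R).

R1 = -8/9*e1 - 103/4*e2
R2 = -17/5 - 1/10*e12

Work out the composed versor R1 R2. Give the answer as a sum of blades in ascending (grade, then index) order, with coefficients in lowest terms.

Distribute over the terms of R1 (each basis-blade product reordered to ascending indices, repeated generators contracted through their squares):
(-8/9*e1) R2 = 136/45*e1 + 4/45*e2
(-103/4*e2) R2 = -103/40*e1 + 1751/20*e2
Summing the partial products and collecting blades:
Answer: 161/360*e1 + 3155/36*e2


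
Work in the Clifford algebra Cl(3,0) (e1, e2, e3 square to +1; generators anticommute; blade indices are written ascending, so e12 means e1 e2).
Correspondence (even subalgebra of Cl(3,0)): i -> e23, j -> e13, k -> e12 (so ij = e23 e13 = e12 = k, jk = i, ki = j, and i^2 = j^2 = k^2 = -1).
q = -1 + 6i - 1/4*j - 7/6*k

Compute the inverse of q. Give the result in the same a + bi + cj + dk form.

In blades: q = -1 - 7/6*e12 - 1/4*e13 + 6*e23.
With qbar = -1 + 7/6*e12 + 1/4*e13 - 6*e23 (scalar fixed, mapped units negated), q qbar = 5533/144 (the sum of squared coefficients), so q^-1 = qbar / (5533/144) = -144/5533 + 168/5533*e12 + 36/5533*e13 - 864/5533*e23; translating back:
Answer: -144/5533 - 864/5533*i + 36/5533*j + 168/5533*k


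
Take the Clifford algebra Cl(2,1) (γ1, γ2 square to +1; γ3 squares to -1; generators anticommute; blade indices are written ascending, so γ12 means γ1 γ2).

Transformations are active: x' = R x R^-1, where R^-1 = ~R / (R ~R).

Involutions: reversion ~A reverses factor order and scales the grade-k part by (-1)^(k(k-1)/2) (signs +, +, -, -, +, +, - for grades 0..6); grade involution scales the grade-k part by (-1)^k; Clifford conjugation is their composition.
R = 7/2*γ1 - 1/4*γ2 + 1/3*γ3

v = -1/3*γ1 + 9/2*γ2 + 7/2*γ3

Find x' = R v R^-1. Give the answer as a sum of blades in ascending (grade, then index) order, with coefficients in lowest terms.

~R = 7/2*γ1 - 1/4*γ2 + 1/3*γ3, and R ~R = 1757/144, so R^-1 = ~R / (1757/144).
R v = -83/24 + 47/3*γ12 + 445/36*γ13 - 19/8*γ23
Answer: -1243/753*γ1 - 15315/3514*γ2 - 12963/3514*γ3


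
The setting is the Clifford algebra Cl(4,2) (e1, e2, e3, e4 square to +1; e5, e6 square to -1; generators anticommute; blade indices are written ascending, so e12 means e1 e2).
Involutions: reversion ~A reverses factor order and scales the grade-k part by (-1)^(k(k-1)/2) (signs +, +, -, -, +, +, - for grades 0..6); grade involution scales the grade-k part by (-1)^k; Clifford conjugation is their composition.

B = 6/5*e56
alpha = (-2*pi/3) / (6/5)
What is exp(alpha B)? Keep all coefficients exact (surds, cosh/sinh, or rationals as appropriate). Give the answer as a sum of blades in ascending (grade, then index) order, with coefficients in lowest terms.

B^2 = (6/5)^2*(e56)^2 = 36/25*(-1) = -36/25 (a basis 2-blade squares to minus the product of its generators' squares).
B^2 = -36/25 — a negative square means the series sums to a rotation: l = 6/5, alpha*l = -2*pi/3, so exp(alpha B) = cos(-2*pi/3) + (sin(-2*pi/3)/(6/5))*B = -1/2 + (-5*sqrt(3)/12)*B.
Answer: -1/2 - sqrt(3)/2*e56


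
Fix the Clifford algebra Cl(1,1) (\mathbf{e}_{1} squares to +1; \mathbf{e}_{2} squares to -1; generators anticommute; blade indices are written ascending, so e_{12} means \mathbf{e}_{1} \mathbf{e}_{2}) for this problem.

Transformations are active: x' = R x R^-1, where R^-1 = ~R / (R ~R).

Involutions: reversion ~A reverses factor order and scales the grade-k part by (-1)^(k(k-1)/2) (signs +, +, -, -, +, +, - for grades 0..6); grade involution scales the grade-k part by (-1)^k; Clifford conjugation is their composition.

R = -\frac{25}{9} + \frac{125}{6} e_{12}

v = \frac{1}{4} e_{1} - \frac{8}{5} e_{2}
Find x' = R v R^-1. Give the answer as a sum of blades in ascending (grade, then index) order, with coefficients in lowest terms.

~R = -\frac{25}{9} - \frac{125}{6} e_{12}, and R ~R = -\frac{138125}{324}, so R^-1 = ~R / (-\frac{138125}{324}).
R v = \frac{1175}{36} e_{1} - \frac{55}{72} e_{2}
Answer: \frac{155}{884} e_{1} + \frac{1757}{1105} e_{2}


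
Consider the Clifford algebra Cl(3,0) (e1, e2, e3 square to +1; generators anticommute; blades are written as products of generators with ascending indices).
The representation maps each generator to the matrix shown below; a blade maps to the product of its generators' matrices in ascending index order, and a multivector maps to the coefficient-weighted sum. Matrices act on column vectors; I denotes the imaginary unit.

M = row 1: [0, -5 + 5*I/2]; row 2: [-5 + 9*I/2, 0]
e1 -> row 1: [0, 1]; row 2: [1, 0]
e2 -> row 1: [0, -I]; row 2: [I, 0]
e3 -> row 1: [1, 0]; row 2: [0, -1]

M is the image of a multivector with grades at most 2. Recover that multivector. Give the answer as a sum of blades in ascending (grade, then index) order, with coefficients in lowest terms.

Method: 1, rho(e1), rho(e2), rho(e3) form a trace-orthogonal basis of the 2x2 complex matrices (tr(X Y) = 2 if X = Y, else 0), so M = m0*1 + m1*rho(e1) + m2*rho(e2) + m3*rho(e3) with m0 = tr(M)/2 = 0, m1 = tr(M rho(e1))/2 = -5 + 7*I/2, m2 = tr(M rho(e2))/2 = 1, m3 = tr(M rho(e3))/2 = 0.
Multiplying table entries, the bivector images are rho(e1 e2) = I*rho(e3), rho(e1 e3) = -I*rho(e2), rho(e2 e3) = I*rho(e1); with real blade coefficients the real parts of m0..m3 are the coefficients of 1, e1, e2, e3 and the imaginary parts give the bivectors (e2 e3: Im m1, e1 e3: -Im m2, e1 e2: Im m3).
Answer: -5*e1 + e2 + 7/2*e2 e3


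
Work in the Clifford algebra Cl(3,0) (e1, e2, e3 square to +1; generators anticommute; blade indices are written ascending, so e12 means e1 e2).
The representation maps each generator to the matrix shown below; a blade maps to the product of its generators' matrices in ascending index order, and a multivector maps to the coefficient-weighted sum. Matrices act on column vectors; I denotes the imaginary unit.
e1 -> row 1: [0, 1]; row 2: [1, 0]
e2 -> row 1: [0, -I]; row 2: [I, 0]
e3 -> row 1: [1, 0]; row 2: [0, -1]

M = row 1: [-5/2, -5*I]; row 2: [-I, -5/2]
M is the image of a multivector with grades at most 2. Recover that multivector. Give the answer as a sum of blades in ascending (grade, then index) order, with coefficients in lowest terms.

Method: 1, rho(e1), rho(e2), rho(e3) form a trace-orthogonal basis of the 2x2 complex matrices (tr(X Y) = 2 if X = Y, else 0), so M = m0*1 + m1*rho(e1) + m2*rho(e2) + m3*rho(e3) with m0 = tr(M)/2 = -5/2, m1 = tr(M rho(e1))/2 = -3*I, m2 = tr(M rho(e2))/2 = 2, m3 = tr(M rho(e3))/2 = 0.
Multiplying table entries, the bivector images are rho(e12) = I*rho(e3), rho(e13) = -I*rho(e2), rho(e23) = I*rho(e1); with real blade coefficients the real parts of m0..m3 are the coefficients of 1, e1, e2, e3 and the imaginary parts give the bivectors (e23: Im m1, e13: -Im m2, e12: Im m3).
Answer: -5/2 + 2*e2 - 3*e23


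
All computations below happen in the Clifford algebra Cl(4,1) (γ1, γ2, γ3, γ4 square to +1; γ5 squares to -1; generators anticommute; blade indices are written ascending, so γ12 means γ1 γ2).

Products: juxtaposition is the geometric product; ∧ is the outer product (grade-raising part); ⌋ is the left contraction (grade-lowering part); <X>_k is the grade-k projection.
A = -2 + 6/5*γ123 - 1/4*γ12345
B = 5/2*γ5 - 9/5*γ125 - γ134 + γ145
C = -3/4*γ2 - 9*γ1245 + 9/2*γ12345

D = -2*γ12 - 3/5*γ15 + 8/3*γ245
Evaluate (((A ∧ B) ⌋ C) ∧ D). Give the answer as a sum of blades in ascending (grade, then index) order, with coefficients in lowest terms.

step 1: -5*γ5 + 18/5*γ125 + 2*γ134 - 2*γ145 + 3*γ1235
step 2: 18*γ2 + 459/10*γ4 - 9*γ23 - 9*γ25 + 81/5*γ34 + 45*γ124 + 45/2*γ1234
step 3: -459/5*γ124 + 54/5*γ125 + 1377/50*γ145 - 162/5*γ1234 + 27/5*γ1235 - 243/25*γ1345
Answer: -459/5*γ124 + 54/5*γ125 + 1377/50*γ145 - 162/5*γ1234 + 27/5*γ1235 - 243/25*γ1345


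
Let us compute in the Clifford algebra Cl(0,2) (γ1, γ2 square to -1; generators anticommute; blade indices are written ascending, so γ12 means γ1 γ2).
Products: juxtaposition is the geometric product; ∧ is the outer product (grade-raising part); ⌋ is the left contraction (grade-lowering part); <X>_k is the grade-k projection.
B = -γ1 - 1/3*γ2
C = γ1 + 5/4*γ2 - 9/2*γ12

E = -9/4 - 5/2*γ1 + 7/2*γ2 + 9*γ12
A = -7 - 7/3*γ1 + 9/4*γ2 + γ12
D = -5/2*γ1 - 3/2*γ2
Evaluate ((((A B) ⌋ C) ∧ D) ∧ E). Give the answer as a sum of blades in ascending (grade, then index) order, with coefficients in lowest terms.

step 1: -19/12 + 22/3*γ1 + 4/3*γ2 + 109/36*γ12
step 2: 37/8 - 91/12*γ1 + 1489/48*γ2 + 57/8*γ12
step 3: -185/16*γ1 - 111/16*γ2 + 8537/96*γ12
step 4: 1665/64*γ1 + 999/64*γ2 - 33011/128*γ12
Answer: 1665/64*γ1 + 999/64*γ2 - 33011/128*γ12


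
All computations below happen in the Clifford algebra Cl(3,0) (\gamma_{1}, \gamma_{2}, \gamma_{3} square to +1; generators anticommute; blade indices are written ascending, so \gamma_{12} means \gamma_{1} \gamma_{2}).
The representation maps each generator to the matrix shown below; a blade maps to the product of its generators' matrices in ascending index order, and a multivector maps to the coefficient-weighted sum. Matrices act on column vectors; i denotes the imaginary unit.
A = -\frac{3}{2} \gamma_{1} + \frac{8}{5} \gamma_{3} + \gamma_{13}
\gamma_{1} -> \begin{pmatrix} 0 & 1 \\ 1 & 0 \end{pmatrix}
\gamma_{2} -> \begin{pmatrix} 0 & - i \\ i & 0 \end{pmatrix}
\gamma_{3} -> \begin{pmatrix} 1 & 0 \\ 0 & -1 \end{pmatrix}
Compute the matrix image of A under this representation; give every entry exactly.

Bivector images (products of the table entries): rho(\gamma_{13}) = rho(\gamma_{1})rho(\gamma_{3}) = \begin{pmatrix} 0 & -1 \\ 1 & 0 \end{pmatrix}.
M = (-\frac{3}{2})*rho(\gamma_{1}) + (\frac{8}{5})*rho(\gamma_{3}) + (1)*rho(\gamma_{13}), summed entrywise:
Answer: \begin{pmatrix} \frac{8}{5} & - \frac{5}{2} \\ - \frac{1}{2} & - \frac{8}{5} \end{pmatrix}


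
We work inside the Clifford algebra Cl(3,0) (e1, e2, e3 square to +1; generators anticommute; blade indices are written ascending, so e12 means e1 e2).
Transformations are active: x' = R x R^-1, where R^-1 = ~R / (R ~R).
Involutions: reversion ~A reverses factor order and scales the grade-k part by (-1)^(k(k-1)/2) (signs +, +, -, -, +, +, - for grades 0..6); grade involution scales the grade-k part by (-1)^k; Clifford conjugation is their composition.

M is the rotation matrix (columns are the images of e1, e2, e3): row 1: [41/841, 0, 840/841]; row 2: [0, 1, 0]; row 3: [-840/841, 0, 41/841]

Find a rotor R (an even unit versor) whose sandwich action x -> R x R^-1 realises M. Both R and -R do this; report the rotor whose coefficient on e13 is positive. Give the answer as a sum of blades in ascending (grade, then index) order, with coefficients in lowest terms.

Method: write R = a + b12*e12 + b13*e13 + b23*e23 with a^2 + b12^2 + b13^2 + b23^2 = 1 (so R^-1 = ~R). Expanding the columns R e_j ~R gives tr M = 4a^2 - 1 and, from the antisymmetric part, M21 - M12 = -4a*b12, M13 - M31 = 4a*b13, M32 - M23 = -4a*b23.
Here tr M = 923/841, so a^2 = (1 + tr M)/4 = 441/841 and a = ±21/29. Taking a = 21/29: M21 - M12 = 0, M13 - M31 = 1680/841, M32 - M23 = 0, giving b12 = 0, b13 = 20/29, b23 = 0, i.e. R = 21/29 + 20/29*e13.
Its e13 coefficient is already positive.
Answer: 21/29 + 20/29*e13. Key observation: the double cover Spin(3) -> SO(3) sends R and -R to the same matrix (trace 923/841 here), so the stated sign of the e13 coefficient is what selects one sheet.


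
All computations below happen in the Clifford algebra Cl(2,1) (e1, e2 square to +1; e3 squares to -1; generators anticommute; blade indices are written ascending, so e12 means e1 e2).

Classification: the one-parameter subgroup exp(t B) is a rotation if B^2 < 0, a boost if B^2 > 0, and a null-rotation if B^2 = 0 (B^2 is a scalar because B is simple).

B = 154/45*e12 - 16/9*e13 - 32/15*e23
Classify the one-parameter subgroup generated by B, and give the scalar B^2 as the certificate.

B^2 term by term: the squares give (154/45)^2*(e12)^2 + (-16/9)^2*(e13)^2 + (-32/15)^2*(e23)^2 = 23716/2025*(-1) + 256/81*(+1) + 1024/225*(+1) = -4 (each basis 2-blade squares to minus the product of its generators' squares); cross terms between blades sharing an index anticommute and cancel. So B^2 = -4.
Answer: rotation, certificate B^2 = -4. Why this suffices: the scalar -4 survives any versor conjugation, so its sign alone determines the class however B is presented.


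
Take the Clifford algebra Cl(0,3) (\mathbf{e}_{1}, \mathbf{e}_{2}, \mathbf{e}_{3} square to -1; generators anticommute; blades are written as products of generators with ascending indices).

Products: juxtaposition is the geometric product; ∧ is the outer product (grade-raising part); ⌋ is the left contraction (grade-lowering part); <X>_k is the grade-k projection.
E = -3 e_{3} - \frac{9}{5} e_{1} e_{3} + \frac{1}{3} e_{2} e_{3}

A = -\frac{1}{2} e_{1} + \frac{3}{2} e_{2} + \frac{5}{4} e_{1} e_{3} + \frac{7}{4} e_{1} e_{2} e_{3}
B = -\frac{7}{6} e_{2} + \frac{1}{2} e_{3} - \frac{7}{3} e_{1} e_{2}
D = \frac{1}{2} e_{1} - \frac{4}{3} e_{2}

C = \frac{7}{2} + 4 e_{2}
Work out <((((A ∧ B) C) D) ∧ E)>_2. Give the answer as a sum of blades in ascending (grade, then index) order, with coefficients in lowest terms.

step 1: \frac{7}{12} e_{1} e_{2} - \frac{1}{4} e_{1} e_{3} + \frac{3}{4} e_{2} e_{3} + \frac{35}{24} e_{1} e_{2} e_{3}
step 2: -\frac{7}{3} e_{1} + 3 e_{3} + \frac{49}{24} e_{1} e_{2} + \frac{119}{24} e_{1} e_{3} + \frac{21}{8} e_{2} e_{3} + \frac{293}{48} e_{1} e_{2} e_{3}
step 3: \frac{7}{6} + \frac{49}{18} e_{1} + \frac{49}{48} e_{2} - \frac{49}{48} e_{3} + \frac{28}{9} e_{1} e_{2} - \frac{347}{36} e_{1} e_{3} + \frac{91}{96} e_{2} e_{3} + \frac{1141}{144} e_{1} e_{2} e_{3}
step 4: -\frac{7}{2} e_{3} - \frac{154}{15} e_{1} e_{3} - \frac{385}{144} e_{2} e_{3} - \frac{14231}{2160} e_{1} e_{2} e_{3}
step 5: -\frac{154}{15} e_{1} e_{3} - \frac{385}{144} e_{2} e_{3}
Answer: -\frac{154}{15} e_{1} e_{3} - \frac{385}{144} e_{2} e_{3}


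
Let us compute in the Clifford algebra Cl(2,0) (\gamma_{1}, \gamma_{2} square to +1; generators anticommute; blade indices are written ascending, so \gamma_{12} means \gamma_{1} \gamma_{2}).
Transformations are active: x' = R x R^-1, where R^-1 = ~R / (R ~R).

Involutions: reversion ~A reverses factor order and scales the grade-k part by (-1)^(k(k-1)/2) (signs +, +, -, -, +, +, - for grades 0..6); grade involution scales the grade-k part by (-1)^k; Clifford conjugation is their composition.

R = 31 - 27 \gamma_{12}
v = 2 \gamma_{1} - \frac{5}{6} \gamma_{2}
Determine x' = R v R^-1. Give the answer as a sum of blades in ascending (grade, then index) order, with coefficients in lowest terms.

~R = 31 + 27 \gamma_{12}, and R ~R = 1690, so R^-1 = ~R / (1690).
R v = \frac{169}{2} \gamma_{1} + \frac{169}{6} \gamma_{2}
Answer: \frac{11}{10} \gamma_{1} + \frac{28}{15} \gamma_{2}


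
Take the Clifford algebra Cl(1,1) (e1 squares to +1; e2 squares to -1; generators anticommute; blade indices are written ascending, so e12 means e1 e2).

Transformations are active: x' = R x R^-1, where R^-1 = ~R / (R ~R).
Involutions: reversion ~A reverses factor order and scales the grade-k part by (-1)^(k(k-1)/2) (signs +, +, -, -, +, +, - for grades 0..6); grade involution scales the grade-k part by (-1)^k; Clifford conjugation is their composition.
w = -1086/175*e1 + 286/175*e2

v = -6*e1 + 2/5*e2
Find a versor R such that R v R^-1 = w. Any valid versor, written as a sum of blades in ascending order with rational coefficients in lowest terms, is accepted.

A norm check does it: q(v) = q(w) = 896/25, hence R = v + w = -2136/175*e1 + 356/175*e2 realises the map — parallel part kept, (v - w)/2 negated, v carried to w.
Answer: -2136/175*e1 + 356/175*e2


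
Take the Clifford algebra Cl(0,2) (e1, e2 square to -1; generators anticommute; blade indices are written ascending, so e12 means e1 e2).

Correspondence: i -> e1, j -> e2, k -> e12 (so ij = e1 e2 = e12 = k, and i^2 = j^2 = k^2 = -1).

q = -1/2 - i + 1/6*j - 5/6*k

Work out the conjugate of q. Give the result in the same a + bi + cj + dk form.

In blades: q = -1/2 - e1 + 1/6*e2 - 5/6*e12.
Conjugation here is Clifford conjugation: the scalar is fixed and the grade-1 and grade-2 blades all flip sign, giving -1/2 + e1 - 1/6*e2 + 5/6*e12; translating back:
Answer: -1/2 + i - 1/6*j + 5/6*k


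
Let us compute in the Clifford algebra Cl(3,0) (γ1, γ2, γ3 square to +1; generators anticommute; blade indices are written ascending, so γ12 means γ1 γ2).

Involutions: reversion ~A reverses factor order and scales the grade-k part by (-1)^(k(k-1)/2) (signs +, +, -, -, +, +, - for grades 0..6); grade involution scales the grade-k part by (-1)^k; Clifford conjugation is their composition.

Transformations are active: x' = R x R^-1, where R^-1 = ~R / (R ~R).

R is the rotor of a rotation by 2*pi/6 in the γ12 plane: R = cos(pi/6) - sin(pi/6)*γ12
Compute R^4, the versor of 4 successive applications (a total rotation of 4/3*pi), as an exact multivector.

Half-angle bookkeeping: 4 applications in γ12 add up to rotor phase 4*pi/6 = 2*pi/3, so R^4 = cos(2*pi/3) - sin(2*pi/3)*γ12.
cos(2*pi/3) = -1/2 and sin(2*pi/3) = sqrt(3)/2, so R^4 = -1/2 - sqrt(3)/2*γ12. The net rotation is 4/3*pi; the rotor keeps the half-angle phase exactly.
Answer: -1/2 - sqrt(3)/2*γ12


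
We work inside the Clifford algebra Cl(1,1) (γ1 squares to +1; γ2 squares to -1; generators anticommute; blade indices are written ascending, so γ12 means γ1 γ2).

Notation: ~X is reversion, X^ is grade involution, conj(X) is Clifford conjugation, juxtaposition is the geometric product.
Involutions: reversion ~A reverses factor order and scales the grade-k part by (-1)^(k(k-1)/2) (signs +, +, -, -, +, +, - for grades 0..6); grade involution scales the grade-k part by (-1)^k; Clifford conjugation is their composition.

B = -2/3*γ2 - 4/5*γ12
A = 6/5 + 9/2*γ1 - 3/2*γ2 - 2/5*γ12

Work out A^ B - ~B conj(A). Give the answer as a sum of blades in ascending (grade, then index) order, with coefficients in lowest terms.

first term: 33/25 - 22/15*γ1 + 14/5*γ2 + 51/25*γ12
second term: 33/25 - 22/15*γ1 + 14/5*γ2 - 51/25*γ12
Answer: 102/25*γ12


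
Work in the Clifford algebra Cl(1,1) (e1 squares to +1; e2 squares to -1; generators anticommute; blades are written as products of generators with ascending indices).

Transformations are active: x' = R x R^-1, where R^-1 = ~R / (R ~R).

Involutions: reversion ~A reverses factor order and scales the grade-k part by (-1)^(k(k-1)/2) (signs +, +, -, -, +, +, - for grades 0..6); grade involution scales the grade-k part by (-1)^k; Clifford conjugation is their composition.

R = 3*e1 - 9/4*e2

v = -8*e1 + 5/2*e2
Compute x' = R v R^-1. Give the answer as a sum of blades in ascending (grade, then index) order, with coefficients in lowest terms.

~R = 3*e1 - 9/4*e2, and R ~R = 63/16, so R^-1 = ~R / (63/16).
R v = -147/8 - 21/2*e1 e2
Answer: -20*e1 + 37/2*e2


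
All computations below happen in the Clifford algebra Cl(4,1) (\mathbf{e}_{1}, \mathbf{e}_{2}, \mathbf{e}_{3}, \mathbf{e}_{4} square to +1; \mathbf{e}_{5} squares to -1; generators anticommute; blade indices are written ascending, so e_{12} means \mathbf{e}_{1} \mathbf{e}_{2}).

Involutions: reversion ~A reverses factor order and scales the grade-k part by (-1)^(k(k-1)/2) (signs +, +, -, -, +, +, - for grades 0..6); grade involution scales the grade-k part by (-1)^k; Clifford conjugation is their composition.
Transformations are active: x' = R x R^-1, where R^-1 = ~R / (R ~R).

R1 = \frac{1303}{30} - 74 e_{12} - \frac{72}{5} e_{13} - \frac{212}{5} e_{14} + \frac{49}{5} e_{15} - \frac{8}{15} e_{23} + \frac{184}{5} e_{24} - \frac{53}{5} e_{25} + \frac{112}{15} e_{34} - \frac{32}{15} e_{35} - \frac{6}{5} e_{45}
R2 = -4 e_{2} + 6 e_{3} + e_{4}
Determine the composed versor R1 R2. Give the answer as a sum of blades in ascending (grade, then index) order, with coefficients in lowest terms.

Distribute over the terms of R2 (each basis-blade product reordered to ascending indices, repeated generators contracted through their squares):
R1 (-4 e_{2}) = 296 e_{1} - \frac{2606}{15} e_{2} - \frac{32}{15} e_{3} + \frac{736}{5} e_{4} - \frac{212}{5} e_{5} - \frac{288}{5} e_{123} - \frac{848}{5} e_{124} + \frac{196}{5} e_{125} - \frac{448}{15} e_{234} + \frac{128}{15} e_{235} + \frac{24}{5} e_{245}
R1 (6 e_{3}) = -\frac{432}{5} e_{1} - \frac{16}{5} e_{2} + \frac{1303}{5} e_{3} - \frac{224}{5} e_{4} + \frac{64}{5} e_{5} - 444 e_{123} + \frac{1272}{5} e_{134} - \frac{294}{5} e_{135} - \frac{1104}{5} e_{234} + \frac{318}{5} e_{235} - \frac{36}{5} e_{345}
R1 (e_{4}) = -\frac{212}{5} e_{1} + \frac{184}{5} e_{2} + \frac{112}{15} e_{3} + \frac{1303}{30} e_{4} + \frac{6}{5} e_{5} - 74 e_{124} - \frac{72}{5} e_{134} - \frac{49}{5} e_{145} - \frac{8}{15} e_{234} + \frac{53}{5} e_{245} + \frac{32}{15} e_{345}
Summing the partial products and collecting blades:
Answer: \frac{836}{5} e_{1} - \frac{2102}{15} e_{2} + \frac{3989}{15} e_{3} + \frac{875}{6} e_{4} - \frac{142}{5} e_{5} - \frac{2508}{5} e_{123} - \frac{1218}{5} e_{124} + \frac{196}{5} e_{125} + 240 e_{134} - \frac{294}{5} e_{135} - \frac{49}{5} e_{145} - \frac{1256}{5} e_{234} + \frac{1082}{15} e_{235} + \frac{77}{5} e_{245} - \frac{76}{15} e_{345}
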